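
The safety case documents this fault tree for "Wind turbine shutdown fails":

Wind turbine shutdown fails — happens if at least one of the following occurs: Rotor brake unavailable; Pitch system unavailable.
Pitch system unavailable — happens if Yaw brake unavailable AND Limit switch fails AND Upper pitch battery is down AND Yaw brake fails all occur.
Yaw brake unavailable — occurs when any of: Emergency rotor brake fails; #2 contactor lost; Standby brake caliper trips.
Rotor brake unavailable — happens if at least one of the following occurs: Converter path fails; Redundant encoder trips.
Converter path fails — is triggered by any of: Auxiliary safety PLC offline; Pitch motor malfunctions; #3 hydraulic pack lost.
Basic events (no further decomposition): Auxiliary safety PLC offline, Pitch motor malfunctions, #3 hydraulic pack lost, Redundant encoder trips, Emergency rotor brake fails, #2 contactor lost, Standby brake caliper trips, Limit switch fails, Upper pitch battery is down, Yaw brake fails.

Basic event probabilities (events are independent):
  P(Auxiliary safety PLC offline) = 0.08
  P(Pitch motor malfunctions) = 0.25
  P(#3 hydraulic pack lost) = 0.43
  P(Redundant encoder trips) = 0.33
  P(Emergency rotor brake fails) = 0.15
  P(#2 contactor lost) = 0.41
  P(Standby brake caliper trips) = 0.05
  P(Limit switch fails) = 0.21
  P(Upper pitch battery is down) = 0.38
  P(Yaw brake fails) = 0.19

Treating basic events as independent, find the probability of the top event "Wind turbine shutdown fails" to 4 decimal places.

0.7386

P(Converter path fails) [OR] = 1 − (1−0.08) × (1−0.25) × (1−0.43) = 0.606700
P(Rotor brake unavailable) [OR] = 1 − (1−0.606700) × (1−0.33) = 0.736489
P(Yaw brake unavailable) [OR] = 1 − (1−0.15) × (1−0.41) × (1−0.05) = 0.523575
P(Pitch system unavailable) [AND] = 0.523575 × 0.21 × 0.38 × 0.19 = 0.007938
P(Wind turbine shutdown fails) [OR] = 1 − (1−0.736489) × (1−0.007938) = 0.738581
Rounded to 4 decimal places: P(Wind turbine shutdown fails) ≈ 0.7386.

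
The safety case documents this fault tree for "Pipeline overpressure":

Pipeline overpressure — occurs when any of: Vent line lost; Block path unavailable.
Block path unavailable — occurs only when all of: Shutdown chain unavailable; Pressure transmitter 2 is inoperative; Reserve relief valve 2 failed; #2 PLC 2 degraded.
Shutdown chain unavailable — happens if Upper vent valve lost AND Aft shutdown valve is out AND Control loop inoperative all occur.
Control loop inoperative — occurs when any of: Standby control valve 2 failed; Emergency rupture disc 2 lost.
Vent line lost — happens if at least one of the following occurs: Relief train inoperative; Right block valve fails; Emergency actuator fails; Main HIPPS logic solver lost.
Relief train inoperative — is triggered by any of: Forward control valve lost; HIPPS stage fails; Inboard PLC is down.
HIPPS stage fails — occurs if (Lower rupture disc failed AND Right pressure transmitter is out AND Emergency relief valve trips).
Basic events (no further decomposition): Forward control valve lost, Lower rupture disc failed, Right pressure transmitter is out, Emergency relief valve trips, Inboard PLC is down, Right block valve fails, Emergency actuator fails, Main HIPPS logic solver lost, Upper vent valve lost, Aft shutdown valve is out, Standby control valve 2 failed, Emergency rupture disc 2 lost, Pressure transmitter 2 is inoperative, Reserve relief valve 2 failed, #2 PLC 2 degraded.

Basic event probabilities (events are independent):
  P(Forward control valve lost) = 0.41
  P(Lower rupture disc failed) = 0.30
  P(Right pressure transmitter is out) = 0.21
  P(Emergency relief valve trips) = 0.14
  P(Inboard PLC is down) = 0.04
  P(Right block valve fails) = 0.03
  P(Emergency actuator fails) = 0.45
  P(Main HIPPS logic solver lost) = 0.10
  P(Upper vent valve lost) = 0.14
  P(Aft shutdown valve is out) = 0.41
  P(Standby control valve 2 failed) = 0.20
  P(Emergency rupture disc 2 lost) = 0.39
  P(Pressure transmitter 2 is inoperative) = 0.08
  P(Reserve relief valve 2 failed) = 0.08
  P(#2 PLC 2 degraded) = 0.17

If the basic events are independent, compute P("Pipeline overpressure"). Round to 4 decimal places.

P(HIPPS stage fails) [AND] = 0.30 × 0.21 × 0.14 = 0.008820
P(Relief train inoperative) [OR] = 1 − (1−0.41) × (1−0.008820) × (1−0.04) = 0.438596
P(Vent line lost) [OR] = 1 − (1−0.438596) × (1−0.03) × (1−0.45) × (1−0.10) = 0.730442
P(Control loop inoperative) [OR] = 1 − (1−0.20) × (1−0.39) = 0.512000
P(Shutdown chain unavailable) [AND] = 0.14 × 0.41 × 0.512000 = 0.029389
P(Block path unavailable) [AND] = 0.029389 × 0.08 × 0.08 × 0.17 = 0.000032
P(Pipeline overpressure) [OR] = 1 − (1−0.730442) × (1−0.000032) = 0.730451
Rounded to 4 decimal places: P(Pipeline overpressure) ≈ 0.7305.

0.7305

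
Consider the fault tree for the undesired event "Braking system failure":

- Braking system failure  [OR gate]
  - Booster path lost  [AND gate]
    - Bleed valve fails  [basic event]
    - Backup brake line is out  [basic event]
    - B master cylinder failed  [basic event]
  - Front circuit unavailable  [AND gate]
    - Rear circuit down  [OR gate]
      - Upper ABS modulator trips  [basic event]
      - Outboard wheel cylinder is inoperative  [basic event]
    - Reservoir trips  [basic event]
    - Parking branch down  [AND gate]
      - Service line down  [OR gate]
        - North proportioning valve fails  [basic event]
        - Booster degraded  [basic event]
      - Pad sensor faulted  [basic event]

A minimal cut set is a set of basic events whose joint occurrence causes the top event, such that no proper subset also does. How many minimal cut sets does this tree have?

5

Booster path lost [AND]: one cut set from each child combined → 1 × 1 × 1 = 1 cut set(s).
Rear circuit down [OR]: union of children's cut sets → 2 cut set(s).
Service line down [OR]: union of children's cut sets → 2 cut set(s).
Parking branch down [AND]: one cut set from each child combined → 2 × 1 = 2 cut set(s).
Front circuit unavailable [AND]: one cut set from each child combined → 2 × 1 × 2 = 4 cut set(s).
Braking system failure [OR]: union of children's cut sets → 5 cut set(s).
Minimal cut sets: {B master cylinder failed, Backup brake line is out, Bleed valve fails}; {North proportioning valve fails, Pad sensor faulted, Reservoir trips, Upper ABS modulator trips}; {Booster degraded, Pad sensor faulted, Reservoir trips, Upper ABS modulator trips}; {North proportioning valve fails, Outboard wheel cylinder is inoperative, Pad sensor faulted, Reservoir trips}; {Booster degraded, Outboard wheel cylinder is inoperative, Pad sensor faulted, Reservoir trips}.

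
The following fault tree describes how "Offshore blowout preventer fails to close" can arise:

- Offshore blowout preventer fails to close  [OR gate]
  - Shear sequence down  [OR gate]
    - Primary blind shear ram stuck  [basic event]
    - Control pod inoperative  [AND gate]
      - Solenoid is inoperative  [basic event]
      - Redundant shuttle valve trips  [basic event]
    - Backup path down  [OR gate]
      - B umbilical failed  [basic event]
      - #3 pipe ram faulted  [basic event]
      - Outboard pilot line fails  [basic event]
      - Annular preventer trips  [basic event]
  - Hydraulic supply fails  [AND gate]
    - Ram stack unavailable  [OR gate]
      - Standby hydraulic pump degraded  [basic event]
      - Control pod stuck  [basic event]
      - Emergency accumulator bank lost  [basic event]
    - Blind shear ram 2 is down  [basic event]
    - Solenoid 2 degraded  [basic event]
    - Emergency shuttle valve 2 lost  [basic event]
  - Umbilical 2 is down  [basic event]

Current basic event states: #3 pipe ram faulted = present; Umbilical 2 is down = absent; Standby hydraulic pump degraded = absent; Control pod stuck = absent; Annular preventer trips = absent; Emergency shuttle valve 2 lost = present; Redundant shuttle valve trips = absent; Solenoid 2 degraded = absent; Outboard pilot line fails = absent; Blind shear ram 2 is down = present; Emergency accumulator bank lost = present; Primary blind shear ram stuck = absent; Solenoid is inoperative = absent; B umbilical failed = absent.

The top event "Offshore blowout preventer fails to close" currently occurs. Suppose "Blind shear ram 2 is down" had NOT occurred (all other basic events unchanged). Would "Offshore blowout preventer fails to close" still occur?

Yes

Counterfactual: set "Blind shear ram 2 is down" to not occurred.
Control pod inoperative [AND]: Solenoid is inoperative=not, Redundant shuttle valve trips=not → not all inputs occur → does not occur.
Backup path down [OR]: B umbilical failed=not, #3 pipe ram faulted=occurs, Outboard pilot line fails=not, Annular preventer trips=not → at least one input occurs → occurs.
Shear sequence down [OR]: Primary blind shear ram stuck=not, Control pod inoperative=not, Backup path down=occurs → at least one input occurs → occurs.
Ram stack unavailable [OR]: Standby hydraulic pump degraded=not, Control pod stuck=not, Emergency accumulator bank lost=occurs → at least one input occurs → occurs.
Hydraulic supply fails [AND]: Ram stack unavailable=occurs, Blind shear ram 2 is down=not, Solenoid 2 degraded=not, Emergency shuttle valve 2 lost=occurs → not all inputs occur → does not occur.
Offshore blowout preventer fails to close [OR]: Shear sequence down=occurs, Hydraulic supply fails=not, Umbilical 2 is down=not → at least one input occurs → occurs.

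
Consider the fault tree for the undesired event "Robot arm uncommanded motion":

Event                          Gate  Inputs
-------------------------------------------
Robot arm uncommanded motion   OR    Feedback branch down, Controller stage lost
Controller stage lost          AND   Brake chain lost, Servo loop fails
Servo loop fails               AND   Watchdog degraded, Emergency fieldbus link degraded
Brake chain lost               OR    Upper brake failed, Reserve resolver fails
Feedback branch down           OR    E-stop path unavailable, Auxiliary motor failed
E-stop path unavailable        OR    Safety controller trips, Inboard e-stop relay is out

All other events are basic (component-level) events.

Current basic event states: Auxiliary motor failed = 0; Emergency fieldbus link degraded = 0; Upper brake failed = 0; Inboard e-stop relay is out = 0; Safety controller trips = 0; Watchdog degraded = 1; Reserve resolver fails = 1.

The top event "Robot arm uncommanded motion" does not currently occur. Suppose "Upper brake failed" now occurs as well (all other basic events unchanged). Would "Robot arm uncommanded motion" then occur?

No

Counterfactual: set "Upper brake failed" to occurred.
E-stop path unavailable [OR]: Safety controller trips=not, Inboard e-stop relay is out=not → no input occurs → does not occur.
Feedback branch down [OR]: E-stop path unavailable=not, Auxiliary motor failed=not → no input occurs → does not occur.
Brake chain lost [OR]: Upper brake failed=occurs, Reserve resolver fails=occurs → at least one input occurs → occurs.
Servo loop fails [AND]: Watchdog degraded=occurs, Emergency fieldbus link degraded=not → not all inputs occur → does not occur.
Controller stage lost [AND]: Brake chain lost=occurs, Servo loop fails=not → not all inputs occur → does not occur.
Robot arm uncommanded motion [OR]: Feedback branch down=not, Controller stage lost=not → no input occurs → does not occur.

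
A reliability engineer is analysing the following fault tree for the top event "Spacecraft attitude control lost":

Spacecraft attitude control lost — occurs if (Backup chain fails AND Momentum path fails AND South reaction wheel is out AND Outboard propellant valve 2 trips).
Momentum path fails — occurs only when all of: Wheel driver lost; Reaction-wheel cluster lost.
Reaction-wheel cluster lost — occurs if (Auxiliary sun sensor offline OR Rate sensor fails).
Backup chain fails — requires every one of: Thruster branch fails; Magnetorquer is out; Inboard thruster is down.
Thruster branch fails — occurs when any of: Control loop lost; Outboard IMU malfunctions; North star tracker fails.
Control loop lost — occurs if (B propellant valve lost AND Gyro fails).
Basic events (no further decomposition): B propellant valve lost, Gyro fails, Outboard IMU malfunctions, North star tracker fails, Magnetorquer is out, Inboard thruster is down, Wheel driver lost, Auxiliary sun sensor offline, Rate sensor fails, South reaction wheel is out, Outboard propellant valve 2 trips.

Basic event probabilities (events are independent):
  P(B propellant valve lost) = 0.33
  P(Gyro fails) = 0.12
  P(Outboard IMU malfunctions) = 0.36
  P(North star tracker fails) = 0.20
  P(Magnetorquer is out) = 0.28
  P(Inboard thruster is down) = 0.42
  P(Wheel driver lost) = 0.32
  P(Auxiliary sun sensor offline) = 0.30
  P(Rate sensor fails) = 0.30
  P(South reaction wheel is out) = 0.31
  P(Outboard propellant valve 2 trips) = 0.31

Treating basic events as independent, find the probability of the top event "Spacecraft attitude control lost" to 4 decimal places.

P(Control loop lost) [AND] = 0.33 × 0.12 = 0.039600
P(Thruster branch fails) [OR] = 1 − (1−0.039600) × (1−0.36) × (1−0.20) = 0.508275
P(Backup chain fails) [AND] = 0.508275 × 0.28 × 0.42 = 0.059773
P(Reaction-wheel cluster lost) [OR] = 1 − (1−0.30) × (1−0.30) = 0.510000
P(Momentum path fails) [AND] = 0.32 × 0.510000 = 0.163200
P(Spacecraft attitude control lost) [AND] = 0.059773 × 0.163200 × 0.31 × 0.31 = 0.000937
Rounded to 4 decimal places: P(Spacecraft attitude control lost) ≈ 0.0009.

0.0009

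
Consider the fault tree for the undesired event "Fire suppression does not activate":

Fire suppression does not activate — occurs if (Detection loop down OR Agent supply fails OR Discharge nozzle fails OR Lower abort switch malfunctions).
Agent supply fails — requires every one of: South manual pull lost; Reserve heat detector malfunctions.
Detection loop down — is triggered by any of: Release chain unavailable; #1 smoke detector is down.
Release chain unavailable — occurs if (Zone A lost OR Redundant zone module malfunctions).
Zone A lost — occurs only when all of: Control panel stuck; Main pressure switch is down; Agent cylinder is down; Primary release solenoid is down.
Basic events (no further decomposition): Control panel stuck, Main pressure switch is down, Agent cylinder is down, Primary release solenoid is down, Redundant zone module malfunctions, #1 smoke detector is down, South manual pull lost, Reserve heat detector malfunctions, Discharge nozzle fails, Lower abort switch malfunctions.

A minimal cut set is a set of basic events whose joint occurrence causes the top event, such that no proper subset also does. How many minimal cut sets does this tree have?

Zone A lost [AND]: one cut set from each child combined → 1 × 1 × 1 × 1 = 1 cut set(s).
Release chain unavailable [OR]: union of children's cut sets → 2 cut set(s).
Detection loop down [OR]: union of children's cut sets → 3 cut set(s).
Agent supply fails [AND]: one cut set from each child combined → 1 × 1 = 1 cut set(s).
Fire suppression does not activate [OR]: union of children's cut sets → 6 cut set(s).
Minimal cut sets: {Agent cylinder is down, Control panel stuck, Main pressure switch is down, Primary release solenoid is down}; {Redundant zone module malfunctions}; {#1 smoke detector is down}; {Reserve heat detector malfunctions, South manual pull lost}; {Discharge nozzle fails}; {Lower abort switch malfunctions}.

6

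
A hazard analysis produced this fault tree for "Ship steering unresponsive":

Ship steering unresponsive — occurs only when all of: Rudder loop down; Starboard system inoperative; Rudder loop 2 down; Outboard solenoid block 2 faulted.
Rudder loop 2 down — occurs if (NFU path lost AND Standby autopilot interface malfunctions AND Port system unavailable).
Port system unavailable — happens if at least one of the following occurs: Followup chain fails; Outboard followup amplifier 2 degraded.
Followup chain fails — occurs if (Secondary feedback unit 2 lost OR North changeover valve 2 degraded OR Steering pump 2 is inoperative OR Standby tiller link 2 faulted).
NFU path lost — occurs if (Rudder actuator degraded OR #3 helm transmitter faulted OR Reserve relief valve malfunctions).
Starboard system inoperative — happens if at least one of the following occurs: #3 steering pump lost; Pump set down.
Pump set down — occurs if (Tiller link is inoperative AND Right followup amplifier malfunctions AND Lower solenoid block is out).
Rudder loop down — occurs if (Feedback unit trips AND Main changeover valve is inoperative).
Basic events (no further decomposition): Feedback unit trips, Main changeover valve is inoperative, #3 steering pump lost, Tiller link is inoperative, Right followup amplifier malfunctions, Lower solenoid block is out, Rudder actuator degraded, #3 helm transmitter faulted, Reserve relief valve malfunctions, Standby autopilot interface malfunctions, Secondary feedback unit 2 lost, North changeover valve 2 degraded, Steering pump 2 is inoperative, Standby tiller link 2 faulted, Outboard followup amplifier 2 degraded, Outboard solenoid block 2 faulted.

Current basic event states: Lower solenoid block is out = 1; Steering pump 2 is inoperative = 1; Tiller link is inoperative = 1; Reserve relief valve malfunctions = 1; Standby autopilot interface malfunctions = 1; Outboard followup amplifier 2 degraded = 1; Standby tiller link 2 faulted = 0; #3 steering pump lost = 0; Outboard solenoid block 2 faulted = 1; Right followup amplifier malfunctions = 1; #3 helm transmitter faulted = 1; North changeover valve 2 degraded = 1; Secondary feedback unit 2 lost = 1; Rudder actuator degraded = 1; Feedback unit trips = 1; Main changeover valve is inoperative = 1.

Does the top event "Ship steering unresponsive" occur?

Rudder loop down [AND]: Feedback unit trips=occurs, Main changeover valve is inoperative=occurs → all inputs occur → occurs.
Pump set down [AND]: Tiller link is inoperative=occurs, Right followup amplifier malfunctions=occurs, Lower solenoid block is out=occurs → all inputs occur → occurs.
Starboard system inoperative [OR]: #3 steering pump lost=not, Pump set down=occurs → at least one input occurs → occurs.
NFU path lost [OR]: Rudder actuator degraded=occurs, #3 helm transmitter faulted=occurs, Reserve relief valve malfunctions=occurs → at least one input occurs → occurs.
Followup chain fails [OR]: Secondary feedback unit 2 lost=occurs, North changeover valve 2 degraded=occurs, Steering pump 2 is inoperative=occurs, Standby tiller link 2 faulted=not → at least one input occurs → occurs.
Port system unavailable [OR]: Followup chain fails=occurs, Outboard followup amplifier 2 degraded=occurs → at least one input occurs → occurs.
Rudder loop 2 down [AND]: NFU path lost=occurs, Standby autopilot interface malfunctions=occurs, Port system unavailable=occurs → all inputs occur → occurs.
Ship steering unresponsive [AND]: Rudder loop down=occurs, Starboard system inoperative=occurs, Rudder loop 2 down=occurs, Outboard solenoid block 2 faulted=occurs → all inputs occur → occurs.

Yes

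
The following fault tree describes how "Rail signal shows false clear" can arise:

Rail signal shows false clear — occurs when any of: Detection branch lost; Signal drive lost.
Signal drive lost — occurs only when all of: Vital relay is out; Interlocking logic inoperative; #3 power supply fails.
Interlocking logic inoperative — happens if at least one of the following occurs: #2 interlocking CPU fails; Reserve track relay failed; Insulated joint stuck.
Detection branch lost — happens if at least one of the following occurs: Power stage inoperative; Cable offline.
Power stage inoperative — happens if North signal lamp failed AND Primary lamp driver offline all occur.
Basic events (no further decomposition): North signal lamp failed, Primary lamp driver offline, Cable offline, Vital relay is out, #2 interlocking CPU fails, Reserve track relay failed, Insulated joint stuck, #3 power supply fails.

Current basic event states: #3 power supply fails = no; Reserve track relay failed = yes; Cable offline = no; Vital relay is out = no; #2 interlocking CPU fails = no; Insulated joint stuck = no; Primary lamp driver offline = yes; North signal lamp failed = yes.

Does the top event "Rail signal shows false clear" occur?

Yes

Power stage inoperative [AND]: North signal lamp failed=occurs, Primary lamp driver offline=occurs → all inputs occur → occurs.
Detection branch lost [OR]: Power stage inoperative=occurs, Cable offline=not → at least one input occurs → occurs.
Interlocking logic inoperative [OR]: #2 interlocking CPU fails=not, Reserve track relay failed=occurs, Insulated joint stuck=not → at least one input occurs → occurs.
Signal drive lost [AND]: Vital relay is out=not, Interlocking logic inoperative=occurs, #3 power supply fails=not → not all inputs occur → does not occur.
Rail signal shows false clear [OR]: Detection branch lost=occurs, Signal drive lost=not → at least one input occurs → occurs.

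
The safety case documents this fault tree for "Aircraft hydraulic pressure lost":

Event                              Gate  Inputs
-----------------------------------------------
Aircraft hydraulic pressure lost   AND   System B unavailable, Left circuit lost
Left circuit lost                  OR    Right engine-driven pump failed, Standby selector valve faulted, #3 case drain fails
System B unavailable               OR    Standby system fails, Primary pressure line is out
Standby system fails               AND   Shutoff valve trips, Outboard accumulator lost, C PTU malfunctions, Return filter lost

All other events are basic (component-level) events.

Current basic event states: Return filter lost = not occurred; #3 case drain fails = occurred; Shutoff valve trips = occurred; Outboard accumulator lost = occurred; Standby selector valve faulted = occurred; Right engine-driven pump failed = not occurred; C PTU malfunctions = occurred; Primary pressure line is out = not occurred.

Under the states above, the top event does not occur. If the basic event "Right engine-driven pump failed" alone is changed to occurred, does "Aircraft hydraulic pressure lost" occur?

No

Counterfactual: set "Right engine-driven pump failed" to occurred.
Standby system fails [AND]: Shutoff valve trips=occurs, Outboard accumulator lost=occurs, C PTU malfunctions=occurs, Return filter lost=not → not all inputs occur → does not occur.
System B unavailable [OR]: Standby system fails=not, Primary pressure line is out=not → no input occurs → does not occur.
Left circuit lost [OR]: Right engine-driven pump failed=occurs, Standby selector valve faulted=occurs, #3 case drain fails=occurs → at least one input occurs → occurs.
Aircraft hydraulic pressure lost [AND]: System B unavailable=not, Left circuit lost=occurs → not all inputs occur → does not occur.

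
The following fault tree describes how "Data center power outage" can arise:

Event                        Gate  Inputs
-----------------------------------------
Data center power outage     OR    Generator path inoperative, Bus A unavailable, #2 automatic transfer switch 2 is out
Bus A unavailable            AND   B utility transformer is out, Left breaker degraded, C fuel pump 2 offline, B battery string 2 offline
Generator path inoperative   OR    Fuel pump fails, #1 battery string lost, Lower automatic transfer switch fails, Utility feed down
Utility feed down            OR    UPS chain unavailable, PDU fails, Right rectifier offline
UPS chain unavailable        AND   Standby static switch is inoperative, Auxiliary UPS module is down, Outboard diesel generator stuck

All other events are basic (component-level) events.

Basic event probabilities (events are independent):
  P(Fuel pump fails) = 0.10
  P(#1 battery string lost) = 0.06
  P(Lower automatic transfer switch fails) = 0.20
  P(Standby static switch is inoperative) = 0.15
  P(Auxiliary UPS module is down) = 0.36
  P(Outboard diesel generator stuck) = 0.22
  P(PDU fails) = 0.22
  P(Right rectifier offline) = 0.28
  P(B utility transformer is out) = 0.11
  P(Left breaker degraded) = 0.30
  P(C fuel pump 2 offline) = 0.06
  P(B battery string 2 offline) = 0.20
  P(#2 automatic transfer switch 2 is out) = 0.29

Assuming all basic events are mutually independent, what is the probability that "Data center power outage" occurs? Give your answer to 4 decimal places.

P(UPS chain unavailable) [AND] = 0.15 × 0.36 × 0.22 = 0.011880
P(Utility feed down) [OR] = 1 − (1−0.011880) × (1−0.22) × (1−0.28) = 0.445072
P(Generator path inoperative) [OR] = 1 − (1−0.10) × (1−0.06) × (1−0.20) × (1−0.445072) = 0.624425
P(Bus A unavailable) [AND] = 0.11 × 0.30 × 0.06 × 0.20 = 0.000396
P(Data center power outage) [OR] = 1 − (1−0.624425) × (1−0.000396) × (1−0.29) = 0.733447
Rounded to 4 decimal places: P(Data center power outage) ≈ 0.7334.

0.7334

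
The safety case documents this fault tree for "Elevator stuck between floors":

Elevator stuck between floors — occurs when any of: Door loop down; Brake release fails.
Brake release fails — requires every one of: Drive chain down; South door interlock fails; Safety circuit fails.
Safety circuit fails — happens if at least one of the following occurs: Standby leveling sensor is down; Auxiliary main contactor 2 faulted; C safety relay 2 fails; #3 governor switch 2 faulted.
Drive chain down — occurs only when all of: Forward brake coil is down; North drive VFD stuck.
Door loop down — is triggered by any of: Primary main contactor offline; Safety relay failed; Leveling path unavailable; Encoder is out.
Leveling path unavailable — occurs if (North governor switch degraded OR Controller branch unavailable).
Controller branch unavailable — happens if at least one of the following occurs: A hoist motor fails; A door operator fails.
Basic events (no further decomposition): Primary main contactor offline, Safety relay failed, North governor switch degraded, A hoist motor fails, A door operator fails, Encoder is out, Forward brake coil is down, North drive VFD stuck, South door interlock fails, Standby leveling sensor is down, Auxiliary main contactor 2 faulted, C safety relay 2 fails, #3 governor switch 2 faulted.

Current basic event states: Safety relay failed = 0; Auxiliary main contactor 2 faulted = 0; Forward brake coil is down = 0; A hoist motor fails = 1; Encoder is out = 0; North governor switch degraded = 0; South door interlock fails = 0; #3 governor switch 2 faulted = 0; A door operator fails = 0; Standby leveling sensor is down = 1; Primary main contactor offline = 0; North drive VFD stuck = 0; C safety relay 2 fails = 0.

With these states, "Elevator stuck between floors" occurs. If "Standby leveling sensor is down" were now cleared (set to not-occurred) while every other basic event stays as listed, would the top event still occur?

Yes

Counterfactual: set "Standby leveling sensor is down" to not occurred.
Controller branch unavailable [OR]: A hoist motor fails=occurs, A door operator fails=not → at least one input occurs → occurs.
Leveling path unavailable [OR]: North governor switch degraded=not, Controller branch unavailable=occurs → at least one input occurs → occurs.
Door loop down [OR]: Primary main contactor offline=not, Safety relay failed=not, Leveling path unavailable=occurs, Encoder is out=not → at least one input occurs → occurs.
Drive chain down [AND]: Forward brake coil is down=not, North drive VFD stuck=not → not all inputs occur → does not occur.
Safety circuit fails [OR]: Standby leveling sensor is down=not, Auxiliary main contactor 2 faulted=not, C safety relay 2 fails=not, #3 governor switch 2 faulted=not → no input occurs → does not occur.
Brake release fails [AND]: Drive chain down=not, South door interlock fails=not, Safety circuit fails=not → not all inputs occur → does not occur.
Elevator stuck between floors [OR]: Door loop down=occurs, Brake release fails=not → at least one input occurs → occurs.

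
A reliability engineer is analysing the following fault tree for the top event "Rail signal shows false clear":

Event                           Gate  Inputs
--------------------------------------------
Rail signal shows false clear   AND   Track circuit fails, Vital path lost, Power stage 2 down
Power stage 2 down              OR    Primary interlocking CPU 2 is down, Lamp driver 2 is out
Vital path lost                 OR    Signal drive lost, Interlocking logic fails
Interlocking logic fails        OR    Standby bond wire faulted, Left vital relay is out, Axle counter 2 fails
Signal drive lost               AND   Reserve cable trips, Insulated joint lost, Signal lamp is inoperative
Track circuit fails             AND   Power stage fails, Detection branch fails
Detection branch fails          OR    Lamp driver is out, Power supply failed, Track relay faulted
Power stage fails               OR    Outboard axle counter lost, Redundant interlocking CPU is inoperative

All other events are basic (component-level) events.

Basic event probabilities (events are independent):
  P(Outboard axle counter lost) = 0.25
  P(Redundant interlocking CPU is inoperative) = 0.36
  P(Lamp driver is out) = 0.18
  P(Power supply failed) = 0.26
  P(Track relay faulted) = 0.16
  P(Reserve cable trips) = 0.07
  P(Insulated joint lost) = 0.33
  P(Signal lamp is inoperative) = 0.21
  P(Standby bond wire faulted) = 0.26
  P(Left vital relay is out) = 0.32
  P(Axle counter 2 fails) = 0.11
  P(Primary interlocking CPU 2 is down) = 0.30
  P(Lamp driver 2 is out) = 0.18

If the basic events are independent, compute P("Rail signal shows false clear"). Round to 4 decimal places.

0.0602

P(Power stage fails) [OR] = 1 − (1−0.25) × (1−0.36) = 0.520000
P(Detection branch fails) [OR] = 1 − (1−0.18) × (1−0.26) × (1−0.16) = 0.490288
P(Track circuit fails) [AND] = 0.520000 × 0.490288 = 0.254950
P(Signal drive lost) [AND] = 0.07 × 0.33 × 0.21 = 0.004851
P(Interlocking logic fails) [OR] = 1 − (1−0.26) × (1−0.32) × (1−0.11) = 0.552152
P(Vital path lost) [OR] = 1 − (1−0.004851) × (1−0.552152) = 0.554325
P(Power stage 2 down) [OR] = 1 − (1−0.30) × (1−0.18) = 0.426000
P(Rail signal shows false clear) [AND] = 0.254950 × 0.554325 × 0.426000 = 0.060205
Rounded to 4 decimal places: P(Rail signal shows false clear) ≈ 0.0602.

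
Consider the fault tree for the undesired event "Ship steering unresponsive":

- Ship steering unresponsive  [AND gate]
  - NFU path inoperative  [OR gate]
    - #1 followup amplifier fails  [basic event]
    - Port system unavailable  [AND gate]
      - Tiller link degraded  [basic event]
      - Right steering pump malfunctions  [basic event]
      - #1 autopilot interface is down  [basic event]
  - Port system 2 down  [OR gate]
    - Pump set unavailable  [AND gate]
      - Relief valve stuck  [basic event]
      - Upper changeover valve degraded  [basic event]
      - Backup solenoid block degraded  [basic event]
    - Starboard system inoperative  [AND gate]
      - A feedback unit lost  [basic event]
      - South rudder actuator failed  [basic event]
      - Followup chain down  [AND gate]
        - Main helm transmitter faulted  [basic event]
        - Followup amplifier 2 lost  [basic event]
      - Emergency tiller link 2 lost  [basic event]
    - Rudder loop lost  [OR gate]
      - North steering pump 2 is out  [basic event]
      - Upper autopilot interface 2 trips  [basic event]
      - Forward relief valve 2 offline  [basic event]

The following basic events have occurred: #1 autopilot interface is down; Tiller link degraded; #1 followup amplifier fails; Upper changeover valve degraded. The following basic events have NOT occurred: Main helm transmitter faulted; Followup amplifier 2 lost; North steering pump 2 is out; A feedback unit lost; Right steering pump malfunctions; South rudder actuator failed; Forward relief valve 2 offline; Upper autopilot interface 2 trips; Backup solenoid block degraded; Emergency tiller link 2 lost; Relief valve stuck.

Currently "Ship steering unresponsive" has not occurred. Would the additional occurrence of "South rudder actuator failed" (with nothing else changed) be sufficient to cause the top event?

No

Counterfactual: set "South rudder actuator failed" to occurred.
Port system unavailable [AND]: Tiller link degraded=occurs, Right steering pump malfunctions=not, #1 autopilot interface is down=occurs → not all inputs occur → does not occur.
NFU path inoperative [OR]: #1 followup amplifier fails=occurs, Port system unavailable=not → at least one input occurs → occurs.
Pump set unavailable [AND]: Relief valve stuck=not, Upper changeover valve degraded=occurs, Backup solenoid block degraded=not → not all inputs occur → does not occur.
Followup chain down [AND]: Main helm transmitter faulted=not, Followup amplifier 2 lost=not → not all inputs occur → does not occur.
Starboard system inoperative [AND]: A feedback unit lost=not, South rudder actuator failed=occurs, Followup chain down=not, Emergency tiller link 2 lost=not → not all inputs occur → does not occur.
Rudder loop lost [OR]: North steering pump 2 is out=not, Upper autopilot interface 2 trips=not, Forward relief valve 2 offline=not → no input occurs → does not occur.
Port system 2 down [OR]: Pump set unavailable=not, Starboard system inoperative=not, Rudder loop lost=not → no input occurs → does not occur.
Ship steering unresponsive [AND]: NFU path inoperative=occurs, Port system 2 down=not → not all inputs occur → does not occur.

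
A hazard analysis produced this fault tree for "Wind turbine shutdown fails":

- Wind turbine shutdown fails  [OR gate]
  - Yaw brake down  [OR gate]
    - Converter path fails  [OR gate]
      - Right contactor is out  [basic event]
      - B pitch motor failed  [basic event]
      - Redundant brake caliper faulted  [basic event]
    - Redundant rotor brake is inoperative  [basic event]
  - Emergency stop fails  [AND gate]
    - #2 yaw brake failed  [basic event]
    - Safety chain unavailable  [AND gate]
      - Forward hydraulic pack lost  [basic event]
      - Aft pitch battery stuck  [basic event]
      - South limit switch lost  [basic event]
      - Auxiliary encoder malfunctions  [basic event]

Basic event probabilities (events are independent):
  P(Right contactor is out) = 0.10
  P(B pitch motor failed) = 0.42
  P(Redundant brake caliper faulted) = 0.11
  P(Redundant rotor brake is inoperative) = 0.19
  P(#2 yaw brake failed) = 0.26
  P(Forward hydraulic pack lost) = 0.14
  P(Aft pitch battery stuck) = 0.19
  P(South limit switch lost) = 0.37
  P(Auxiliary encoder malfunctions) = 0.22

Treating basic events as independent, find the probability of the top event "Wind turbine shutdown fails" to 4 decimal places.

0.6239

P(Converter path fails) [OR] = 1 − (1−0.10) × (1−0.42) × (1−0.11) = 0.535420
P(Yaw brake down) [OR] = 1 − (1−0.535420) × (1−0.19) = 0.623690
P(Safety chain unavailable) [AND] = 0.14 × 0.19 × 0.37 × 0.22 = 0.002165
P(Emergency stop fails) [AND] = 0.26 × 0.002165 = 0.000563
P(Wind turbine shutdown fails) [OR] = 1 − (1−0.623690) × (1−0.000563) = 0.623902
Rounded to 4 decimal places: P(Wind turbine shutdown fails) ≈ 0.6239.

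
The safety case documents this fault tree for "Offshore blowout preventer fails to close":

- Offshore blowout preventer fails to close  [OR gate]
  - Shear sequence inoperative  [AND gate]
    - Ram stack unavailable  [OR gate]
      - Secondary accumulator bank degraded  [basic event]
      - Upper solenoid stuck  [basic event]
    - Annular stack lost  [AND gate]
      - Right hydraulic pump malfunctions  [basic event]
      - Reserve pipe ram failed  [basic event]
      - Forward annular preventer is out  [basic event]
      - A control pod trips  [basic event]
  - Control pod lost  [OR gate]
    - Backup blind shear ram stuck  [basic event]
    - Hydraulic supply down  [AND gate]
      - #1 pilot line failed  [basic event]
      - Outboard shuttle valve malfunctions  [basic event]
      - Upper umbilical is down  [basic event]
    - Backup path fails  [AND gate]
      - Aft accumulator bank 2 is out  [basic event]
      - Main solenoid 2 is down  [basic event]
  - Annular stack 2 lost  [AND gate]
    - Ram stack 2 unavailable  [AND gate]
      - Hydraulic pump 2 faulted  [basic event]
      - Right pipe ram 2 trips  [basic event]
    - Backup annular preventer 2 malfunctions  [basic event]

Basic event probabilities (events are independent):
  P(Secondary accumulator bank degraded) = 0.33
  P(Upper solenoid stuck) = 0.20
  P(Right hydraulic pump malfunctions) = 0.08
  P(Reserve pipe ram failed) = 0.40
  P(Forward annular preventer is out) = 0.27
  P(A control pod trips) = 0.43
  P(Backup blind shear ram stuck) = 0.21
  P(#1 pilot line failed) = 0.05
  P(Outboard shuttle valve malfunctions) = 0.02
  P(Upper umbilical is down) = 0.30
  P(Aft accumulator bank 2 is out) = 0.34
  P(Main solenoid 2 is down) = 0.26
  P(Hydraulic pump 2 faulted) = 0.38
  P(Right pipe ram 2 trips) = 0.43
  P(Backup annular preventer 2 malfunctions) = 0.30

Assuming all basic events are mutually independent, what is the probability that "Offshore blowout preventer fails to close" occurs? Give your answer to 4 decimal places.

P(Ram stack unavailable) [OR] = 1 − (1−0.33) × (1−0.20) = 0.464000
P(Annular stack lost) [AND] = 0.08 × 0.40 × 0.27 × 0.43 = 0.003715
P(Shear sequence inoperative) [AND] = 0.464000 × 0.003715 = 0.001724
P(Hydraulic supply down) [AND] = 0.05 × 0.02 × 0.30 = 0.000300
P(Backup path fails) [AND] = 0.34 × 0.26 = 0.088400
P(Control pod lost) [OR] = 1 − (1−0.21) × (1−0.000300) × (1−0.088400) = 0.280052
P(Ram stack 2 unavailable) [AND] = 0.38 × 0.43 = 0.163400
P(Annular stack 2 lost) [AND] = 0.163400 × 0.30 = 0.049020
P(Offshore blowout preventer fails to close) [OR] = 1 − (1−0.001724) × (1−0.280052) × (1−0.049020) = 0.316524
Rounded to 4 decimal places: P(Offshore blowout preventer fails to close) ≈ 0.3165.

0.3165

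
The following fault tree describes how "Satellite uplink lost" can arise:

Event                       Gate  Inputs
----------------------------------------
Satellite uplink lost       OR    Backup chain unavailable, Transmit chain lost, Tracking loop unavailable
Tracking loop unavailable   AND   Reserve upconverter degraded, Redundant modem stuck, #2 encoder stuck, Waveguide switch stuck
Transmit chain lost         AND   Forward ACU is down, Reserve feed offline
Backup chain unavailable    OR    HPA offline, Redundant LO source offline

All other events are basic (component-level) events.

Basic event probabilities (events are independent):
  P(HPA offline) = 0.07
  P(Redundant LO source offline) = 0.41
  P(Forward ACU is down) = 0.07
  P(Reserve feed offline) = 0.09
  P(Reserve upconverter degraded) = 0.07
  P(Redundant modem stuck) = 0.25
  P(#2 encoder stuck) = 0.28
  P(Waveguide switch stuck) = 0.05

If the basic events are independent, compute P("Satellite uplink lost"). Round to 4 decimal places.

P(Backup chain unavailable) [OR] = 1 − (1−0.07) × (1−0.41) = 0.451300
P(Transmit chain lost) [AND] = 0.07 × 0.09 = 0.006300
P(Tracking loop unavailable) [AND] = 0.07 × 0.25 × 0.28 × 0.05 = 0.000245
P(Satellite uplink lost) [OR] = 1 − (1−0.451300) × (1−0.006300) × (1−0.000245) = 0.454890
Rounded to 4 decimal places: P(Satellite uplink lost) ≈ 0.4549.

0.4549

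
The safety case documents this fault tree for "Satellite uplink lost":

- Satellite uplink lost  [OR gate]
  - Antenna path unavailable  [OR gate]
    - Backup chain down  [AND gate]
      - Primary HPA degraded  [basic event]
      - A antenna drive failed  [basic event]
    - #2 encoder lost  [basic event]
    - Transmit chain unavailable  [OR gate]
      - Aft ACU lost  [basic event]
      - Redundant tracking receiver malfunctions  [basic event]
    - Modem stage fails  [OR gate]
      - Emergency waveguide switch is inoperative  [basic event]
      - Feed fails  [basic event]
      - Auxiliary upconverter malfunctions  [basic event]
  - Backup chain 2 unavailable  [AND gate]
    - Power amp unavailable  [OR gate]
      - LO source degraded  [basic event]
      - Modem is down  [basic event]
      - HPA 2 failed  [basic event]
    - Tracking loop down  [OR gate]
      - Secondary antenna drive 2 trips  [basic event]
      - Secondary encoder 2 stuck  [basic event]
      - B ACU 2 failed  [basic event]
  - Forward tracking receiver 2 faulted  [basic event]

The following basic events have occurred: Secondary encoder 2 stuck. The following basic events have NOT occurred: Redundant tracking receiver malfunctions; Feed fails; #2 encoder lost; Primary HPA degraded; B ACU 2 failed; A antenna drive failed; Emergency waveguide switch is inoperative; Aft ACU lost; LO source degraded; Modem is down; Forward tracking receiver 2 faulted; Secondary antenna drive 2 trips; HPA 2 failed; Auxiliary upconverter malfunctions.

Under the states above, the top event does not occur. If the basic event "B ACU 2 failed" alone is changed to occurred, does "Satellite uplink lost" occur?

Counterfactual: set "B ACU 2 failed" to occurred.
Backup chain down [AND]: Primary HPA degraded=not, A antenna drive failed=not → not all inputs occur → does not occur.
Transmit chain unavailable [OR]: Aft ACU lost=not, Redundant tracking receiver malfunctions=not → no input occurs → does not occur.
Modem stage fails [OR]: Emergency waveguide switch is inoperative=not, Feed fails=not, Auxiliary upconverter malfunctions=not → no input occurs → does not occur.
Antenna path unavailable [OR]: Backup chain down=not, #2 encoder lost=not, Transmit chain unavailable=not, Modem stage fails=not → no input occurs → does not occur.
Power amp unavailable [OR]: LO source degraded=not, Modem is down=not, HPA 2 failed=not → no input occurs → does not occur.
Tracking loop down [OR]: Secondary antenna drive 2 trips=not, Secondary encoder 2 stuck=occurs, B ACU 2 failed=occurs → at least one input occurs → occurs.
Backup chain 2 unavailable [AND]: Power amp unavailable=not, Tracking loop down=occurs → not all inputs occur → does not occur.
Satellite uplink lost [OR]: Antenna path unavailable=not, Backup chain 2 unavailable=not, Forward tracking receiver 2 faulted=not → no input occurs → does not occur.

No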